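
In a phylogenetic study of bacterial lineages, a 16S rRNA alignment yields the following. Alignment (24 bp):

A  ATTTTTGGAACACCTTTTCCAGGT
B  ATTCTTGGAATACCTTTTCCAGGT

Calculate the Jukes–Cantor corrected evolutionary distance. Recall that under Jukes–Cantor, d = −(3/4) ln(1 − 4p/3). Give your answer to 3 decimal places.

The sequences differ at 2 of 24 sites (4, 11), so p = 2/24 ≈ 0.083333.
d = −(3/4) ln(1 − 4p/3) = −0.75 ln(1 − 0.111111) = −0.75 ln(0.888889)
  = −0.75 × (-0.117783) = 0.088337 substitutions/site.

0.088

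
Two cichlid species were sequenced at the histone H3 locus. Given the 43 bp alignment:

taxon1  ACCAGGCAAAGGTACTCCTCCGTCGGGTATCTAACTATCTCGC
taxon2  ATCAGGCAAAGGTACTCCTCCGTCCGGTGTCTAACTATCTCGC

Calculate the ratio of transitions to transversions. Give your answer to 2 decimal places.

Transitions are A↔G and C↔T; transversions are all other mismatches.
Transitions: 2. Transversions: 1.
R = 2/1 = 2.00.

2.00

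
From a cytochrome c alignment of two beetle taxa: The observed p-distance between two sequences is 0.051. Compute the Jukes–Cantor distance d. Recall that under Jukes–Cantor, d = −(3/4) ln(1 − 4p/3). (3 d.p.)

0.053

d = −(3/4) ln(1 − 4p/3) = −0.75 ln(1 − 0.068) = −0.75 ln(0.932)
  = −0.75 × (-0.070422) = 0.052817 substitutions/site.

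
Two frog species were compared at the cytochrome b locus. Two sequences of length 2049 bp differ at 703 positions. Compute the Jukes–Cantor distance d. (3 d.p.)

p = 703/2049 ≈ 0.343094.
d = −(3/4) ln(1 − 4p/3) = −0.75 ln(1 − 0.457459) = −0.75 ln(0.542541)
  = −0.75 × (-0.611492) = 0.458619 substitutions/site.

0.459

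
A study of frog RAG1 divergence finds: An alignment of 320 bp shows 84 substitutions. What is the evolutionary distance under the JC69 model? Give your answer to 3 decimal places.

p = 84/320 = 0.2625.
d = −(3/4) ln(1 − 4p/3) = −0.75 ln(1 − 0.35) = −0.75 ln(0.65)
  = −0.75 × (-0.430783) = 0.323087 substitutions/site.

0.323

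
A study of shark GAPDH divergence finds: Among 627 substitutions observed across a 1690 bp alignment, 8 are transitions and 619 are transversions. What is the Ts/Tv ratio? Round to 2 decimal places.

0.01

R = 8/619 = 0.012924… ≈ 0.01 (to 2 d.p.).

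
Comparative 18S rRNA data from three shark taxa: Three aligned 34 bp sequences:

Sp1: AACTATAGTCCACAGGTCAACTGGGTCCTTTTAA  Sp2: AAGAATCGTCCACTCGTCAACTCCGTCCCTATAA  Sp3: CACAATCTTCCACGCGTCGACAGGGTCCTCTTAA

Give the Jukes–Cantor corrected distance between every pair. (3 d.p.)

Sp1–Sp2: 9/34 sites differ → p ≈ 0.264706, d = −0.75 ln(1 − 0.352941) = 0.326488 ≈ 0.326.
Sp1–Sp3: 9/34 sites differ → p ≈ 0.264706, d = −0.75 ln(1 − 0.352941) = 0.326488 ≈ 0.326.
Sp2–Sp3: 11/34 sites differ → p ≈ 0.323529, d = −0.75 ln(1 − 0.431372) = 0.423397 ≈ 0.423.

d(Sp1,Sp2) = 0.326, d(Sp1,Sp3) = 0.326, d(Sp2,Sp3) = 0.423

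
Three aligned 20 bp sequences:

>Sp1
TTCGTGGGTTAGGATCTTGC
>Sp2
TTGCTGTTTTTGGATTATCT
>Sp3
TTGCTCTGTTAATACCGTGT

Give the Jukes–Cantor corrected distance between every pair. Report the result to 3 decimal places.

d(Sp1,Sp2) = 0.687, d(Sp1,Sp3) = 0.687, d(Sp2,Sp3) = 0.687

Sp1–Sp2: 9/20 sites differ → p = 0.45, d = −0.75 ln(1 − 0.6) = 0.687218 ≈ 0.687.
Sp1–Sp3: 9/20 sites differ → p = 0.45, d = −0.75 ln(1 − 0.6) = 0.687218 ≈ 0.687.
Sp2–Sp3: 9/20 sites differ → p = 0.45, d = −0.75 ln(1 − 0.6) = 0.687218 ≈ 0.687.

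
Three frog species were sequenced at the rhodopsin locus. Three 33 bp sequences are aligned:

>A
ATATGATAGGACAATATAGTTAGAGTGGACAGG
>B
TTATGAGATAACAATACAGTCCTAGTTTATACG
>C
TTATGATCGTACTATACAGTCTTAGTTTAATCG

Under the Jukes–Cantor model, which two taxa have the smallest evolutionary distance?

B and C

A–B: 12/33 differ, p = 0.364, d = 0.497.
A–C: 13/33 differ, p = 0.394, d = 0.559.
B–C: 8/33 differ, p = 0.242, d = 0.293.
The smallest distance is between B and C.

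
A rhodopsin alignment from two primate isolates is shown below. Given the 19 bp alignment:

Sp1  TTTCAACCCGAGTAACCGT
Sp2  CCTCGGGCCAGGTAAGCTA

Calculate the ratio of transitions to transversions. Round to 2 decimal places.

Transitions are A↔G and C↔T; transversions are all other mismatches.
Transitions: 6. Transversions: 4.
R = 6/4 = 1.50.

1.50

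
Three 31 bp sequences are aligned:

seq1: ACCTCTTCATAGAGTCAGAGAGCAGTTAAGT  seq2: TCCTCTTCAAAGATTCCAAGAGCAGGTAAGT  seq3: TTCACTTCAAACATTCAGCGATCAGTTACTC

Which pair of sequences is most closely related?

seq1 and seq2

seq1–seq2: 6/31 differ, p = 0.194, d = 0.224.
seq1–seq3: 11/31 differ, p = 0.355, d = 0.481.
seq2–seq3: 11/31 differ, p = 0.355, d = 0.481.
The smallest distance is between seq1 and seq2.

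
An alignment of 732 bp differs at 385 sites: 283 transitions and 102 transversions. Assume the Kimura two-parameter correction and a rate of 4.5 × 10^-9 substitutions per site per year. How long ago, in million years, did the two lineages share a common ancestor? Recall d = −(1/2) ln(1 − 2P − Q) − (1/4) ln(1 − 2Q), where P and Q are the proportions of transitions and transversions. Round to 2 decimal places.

P = 283/732 ≈ 0.386612 and Q = 102/732 ≈ 0.139344.
Under the Kimura two-parameter model, d = −½ ln(1 − 2P − Q) − ¼ ln(1 − 2Q).
1 − 2P − Q = 0.087432, giving −½ ln(0.087432) = 1.218447.
1 − 2Q = 0.721312, giving −¼ ln(0.721312) = 0.081671.
d = 1.218447 + 0.081671 = 1.300118.
Under a molecular clock d = 2μt, so t = d/(2μ) = 1.300118 / (2 × 4.5 × 10^-9) = 144.46 million years.

144.46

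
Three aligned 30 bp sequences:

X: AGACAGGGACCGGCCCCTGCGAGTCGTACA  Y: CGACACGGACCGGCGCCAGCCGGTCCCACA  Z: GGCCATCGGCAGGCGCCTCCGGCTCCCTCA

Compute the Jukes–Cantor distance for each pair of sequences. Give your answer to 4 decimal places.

X–Y: 8/30 sites differ → p ≈ 0.266667, d = −0.75 ln(1 − 0.355556) = 0.329526 ≈ 0.3295.
X–Z: 13/30 sites differ → p ≈ 0.433333, d = −0.75 ln(1 − 0.577777) = 0.646666 ≈ 0.6467.
Y–Z: 11/30 sites differ → p ≈ 0.366667, d = −0.75 ln(1 − 0.488889) = 0.503376 ≈ 0.5034.

d(X,Y) = 0.3295, d(X,Z) = 0.6467, d(Y,Z) = 0.5034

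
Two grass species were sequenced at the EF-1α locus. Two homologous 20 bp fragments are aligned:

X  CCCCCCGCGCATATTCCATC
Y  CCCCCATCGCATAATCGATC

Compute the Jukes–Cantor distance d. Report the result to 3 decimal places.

0.233

The sequences differ at 4 of 20 sites (6, 7, 14, 17), so p = 4/20 = 0.2.
d = −(3/4) ln(1 − 4p/3) = −0.75 ln(1 − 0.266667) = −0.75 ln(0.733333)
  = −0.75 × (-0.310155) = 0.232616 substitutions/site.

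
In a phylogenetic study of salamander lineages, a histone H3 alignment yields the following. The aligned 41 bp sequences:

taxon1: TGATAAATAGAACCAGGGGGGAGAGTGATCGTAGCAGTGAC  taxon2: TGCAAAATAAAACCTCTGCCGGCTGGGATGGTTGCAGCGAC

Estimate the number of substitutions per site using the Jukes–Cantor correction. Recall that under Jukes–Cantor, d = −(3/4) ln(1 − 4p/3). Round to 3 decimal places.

0.502

The sequences differ at 15 of 41 sites, so p = 15/41 ≈ 0.365854.
d = −(3/4) ln(1 − 4p/3) = −0.75 ln(1 − 0.487805) = −0.75 ln(0.512195)
  = −0.75 × (-0.669050) = 0.501788 substitutions/site.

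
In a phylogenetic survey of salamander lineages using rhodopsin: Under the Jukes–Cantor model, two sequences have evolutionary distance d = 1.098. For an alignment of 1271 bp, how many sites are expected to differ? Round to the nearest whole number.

733

Invert JC69: p = (3/4)(1 − e^(−4d/3)) = 0.75 × (1 − e^(-1.464)) = 0.75 × (1 − 0.231309) = 0.576518.
Expected differing sites = pL ≈ 0.576518 × 1271 = 732.754378 ≈ 733.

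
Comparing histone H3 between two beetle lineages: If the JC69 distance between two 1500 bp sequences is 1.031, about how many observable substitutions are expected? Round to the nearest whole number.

Invert JC69: p = (3/4)(1 − e^(−4d/3)) = 0.75 × (1 − e^(-1.374667)) = 0.75 × (1 − 0.252924) = 0.560307.
Expected differing sites = pL ≈ 0.560307 × 1500 = 840.4605 ≈ 840.

840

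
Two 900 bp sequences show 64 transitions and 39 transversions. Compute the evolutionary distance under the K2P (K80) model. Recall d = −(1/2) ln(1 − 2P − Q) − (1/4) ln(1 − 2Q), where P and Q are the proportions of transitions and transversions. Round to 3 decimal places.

P = 64/900 ≈ 0.071111 and Q = 39/900 ≈ 0.043333.
Under the Kimura two-parameter model, d = −½ ln(1 − 2P − Q) − ¼ ln(1 − 2Q).
1 − 2P − Q = 0.814445, giving −½ ln(0.814445) = 0.102624.
1 − 2Q = 0.913334, giving −¼ ln(0.913334) = 0.022663.
d = 0.102624 + 0.022663 = 0.125287.

0.125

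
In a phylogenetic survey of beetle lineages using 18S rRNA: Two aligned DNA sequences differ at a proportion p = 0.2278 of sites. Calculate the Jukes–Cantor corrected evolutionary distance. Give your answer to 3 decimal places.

d = −(3/4) ln(1 − 4p/3) = −0.75 ln(1 − 0.303733) = −0.75 ln(0.696267)
  = −0.75 × (-0.362022) = 0.271517 substitutions/site.

0.272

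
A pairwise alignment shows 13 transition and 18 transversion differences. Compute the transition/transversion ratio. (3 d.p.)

R = 13/18 = 0.722222… ≈ 0.722 (to 3 d.p.).

0.722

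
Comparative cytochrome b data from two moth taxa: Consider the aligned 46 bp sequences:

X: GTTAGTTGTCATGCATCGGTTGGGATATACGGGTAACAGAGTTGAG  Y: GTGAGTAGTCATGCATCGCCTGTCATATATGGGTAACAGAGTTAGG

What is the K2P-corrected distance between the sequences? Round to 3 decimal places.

Of 46 sites, 4 differences are transitions and 5 are transversions, so P = 4/46 ≈ 0.086957 and Q = 5/46 ≈ 0.108696.
Under the Kimura two-parameter model, d = −½ ln(1 − 2P − Q) − ¼ ln(1 − 2Q).
1 − 2P − Q = 0.71739, giving −½ ln(0.71739) = 0.166068.
1 − 2Q = 0.782608, giving −¼ ln(0.782608) = 0.061281.
d = 0.166068 + 0.061281 = 0.227349.

0.227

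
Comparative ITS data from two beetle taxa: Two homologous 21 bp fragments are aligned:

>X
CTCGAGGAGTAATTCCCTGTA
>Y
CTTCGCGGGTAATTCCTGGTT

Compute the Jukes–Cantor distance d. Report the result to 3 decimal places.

0.532

The sequences differ at 8 of 21 sites (3, 4, 5, 6, 8, 17, 18, 21), so p = 8/21 ≈ 0.380952.
d = −(3/4) ln(1 − 4p/3) = −0.75 ln(1 − 0.507936) = −0.75 ln(0.492064)
  = −0.75 × (-0.709146) = 0.531860 substitutions/site.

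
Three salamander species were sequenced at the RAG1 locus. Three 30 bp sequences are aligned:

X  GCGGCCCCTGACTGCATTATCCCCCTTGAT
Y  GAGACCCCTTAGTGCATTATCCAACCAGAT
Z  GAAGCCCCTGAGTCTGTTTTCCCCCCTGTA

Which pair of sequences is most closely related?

X–Y: 8/30 differ, p = 0.267, d = 0.330.
X–Z: 10/30 differ, p = 0.333, d = 0.441.
Y–Z: 12/30 differ, p = 0.400, d = 0.572.
The smallest distance is between X and Y.

X and Y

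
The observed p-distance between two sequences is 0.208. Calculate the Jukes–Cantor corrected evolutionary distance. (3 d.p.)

d = −(3/4) ln(1 − 4p/3) = −0.75 ln(1 − 0.277333) = −0.75 ln(0.722667)
  = −0.75 × (-0.324807) = 0.243605 substitutions/site.

0.244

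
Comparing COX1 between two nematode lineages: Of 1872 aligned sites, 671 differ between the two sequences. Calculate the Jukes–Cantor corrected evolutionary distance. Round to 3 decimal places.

p = 671/1872 ≈ 0.35844.
d = −(3/4) ln(1 − 4p/3) = −0.75 ln(1 − 0.47792) = −0.75 ln(0.52208)
  = −0.75 × (-0.649934) = 0.487451 substitutions/site.

0.487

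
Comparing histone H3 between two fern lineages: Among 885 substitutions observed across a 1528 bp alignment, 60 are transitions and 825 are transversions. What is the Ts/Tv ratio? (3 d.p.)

R = 60/825 = 0.072727… ≈ 0.073 (to 3 d.p.).

0.073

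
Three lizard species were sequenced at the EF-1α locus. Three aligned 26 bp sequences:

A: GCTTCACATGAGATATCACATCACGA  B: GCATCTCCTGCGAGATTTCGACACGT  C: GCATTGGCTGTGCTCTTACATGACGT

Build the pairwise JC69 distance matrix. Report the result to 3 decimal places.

A–B: 10/26 sites differ → p ≈ 0.384615, d = −0.75 ln(1 − 0.51282) = 0.539341 ≈ 0.539.
A–C: 11/26 sites differ → p ≈ 0.423077, d = −0.75 ln(1 − 0.564103) = 0.622762 ≈ 0.623.
B–C: 11/26 sites differ → p ≈ 0.423077, d = −0.75 ln(1 − 0.564103) = 0.622762 ≈ 0.623.

d(A,B) = 0.539, d(A,C) = 0.623, d(B,C) = 0.623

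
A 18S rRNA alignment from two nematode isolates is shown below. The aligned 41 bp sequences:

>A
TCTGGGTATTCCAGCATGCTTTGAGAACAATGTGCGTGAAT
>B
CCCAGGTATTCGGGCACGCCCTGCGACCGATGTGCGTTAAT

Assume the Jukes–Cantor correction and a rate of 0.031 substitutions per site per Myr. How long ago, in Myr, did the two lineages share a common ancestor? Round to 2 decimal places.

The sequences differ at 12 of 41 sites, so p = 12/41 ≈ 0.292683.
d = −(3/4) ln(1 − 4p/3) = −0.75 ln(1 − 0.390244) = −0.75 ln(0.609756)
  = −0.75 × (-0.494696) = 0.371022 substitutions/site.
Under a molecular clock d = 2μt, so t = d/(2μ) = 0.371022 / (2 × 0.031) = 5.98 Myr.

5.98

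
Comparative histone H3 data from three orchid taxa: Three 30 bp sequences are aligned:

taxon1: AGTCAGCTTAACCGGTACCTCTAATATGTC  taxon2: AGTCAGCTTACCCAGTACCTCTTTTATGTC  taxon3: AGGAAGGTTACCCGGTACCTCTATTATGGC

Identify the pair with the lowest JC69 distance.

taxon1–taxon2: 4/30 differ, p = 0.133, d = 0.147.
taxon1–taxon3: 6/30 differ, p = 0.200, d = 0.233.
taxon2–taxon3: 6/30 differ, p = 0.200, d = 0.233.
The smallest distance is between taxon1 and taxon2.

taxon1 and taxon2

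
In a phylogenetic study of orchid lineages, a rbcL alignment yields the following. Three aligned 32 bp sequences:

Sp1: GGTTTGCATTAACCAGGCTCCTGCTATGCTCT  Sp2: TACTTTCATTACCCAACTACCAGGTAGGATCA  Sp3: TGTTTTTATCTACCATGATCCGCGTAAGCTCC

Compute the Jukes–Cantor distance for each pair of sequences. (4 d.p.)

d(Sp1,Sp2) = 0.6566, d(Sp1,Sp3) = 0.5199, d(Sp2,Sp3) = 0.7356

Sp1–Sp2: 14/32 sites differ → p = 0.4375, d = −0.75 ln(1 − 0.583333) = 0.656601 ≈ 0.6566.
Sp1–Sp3: 12/32 sites differ → p = 0.375, d = −0.75 ln(1 − 0.5) = 0.519860 ≈ 0.5199.
Sp2–Sp3: 15/32 sites differ → p = 0.46875, d = −0.75 ln(1 − 0.625) = 0.735622 ≈ 0.7356.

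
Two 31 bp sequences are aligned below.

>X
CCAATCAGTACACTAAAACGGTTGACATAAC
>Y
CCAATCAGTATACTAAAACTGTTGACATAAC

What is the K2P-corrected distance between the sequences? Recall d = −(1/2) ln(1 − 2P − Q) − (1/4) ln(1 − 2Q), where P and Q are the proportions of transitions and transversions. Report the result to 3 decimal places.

Of 31 sites, 1 differences are transitions and 1 are transversions, so P = 1/31 ≈ 0.032258 and Q = 1/31 ≈ 0.032258.
Under the Kimura two-parameter model, d = −½ ln(1 − 2P − Q) − ¼ ln(1 − 2Q).
1 − 2P − Q = 0.903226, giving −½ ln(0.903226) = 0.050891.
1 − 2Q = 0.935484, giving −¼ ln(0.935484) = 0.016673.
d = 0.050891 + 0.016673 = 0.067564.

0.068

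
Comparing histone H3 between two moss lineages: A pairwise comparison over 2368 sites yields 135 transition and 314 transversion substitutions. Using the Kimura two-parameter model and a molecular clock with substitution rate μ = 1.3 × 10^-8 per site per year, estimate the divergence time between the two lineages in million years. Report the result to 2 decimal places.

8.41

P = 135/2368 ≈ 0.05701 and Q = 314/2368 ≈ 0.132601.
Under the Kimura two-parameter model, d = −½ ln(1 − 2P − Q) − ¼ ln(1 − 2Q).
1 − 2P − Q = 0.753379, giving −½ ln(0.753379) = 0.141593.
1 − 2Q = 0.734798, giving −¼ ln(0.734798) = 0.077040.
d = 0.141593 + 0.077040 = 0.218633.
Under a molecular clock d = 2μt, so t = d/(2μ) = 0.218633 / (2 × 1.3 × 10^-8) = 8.41 million years.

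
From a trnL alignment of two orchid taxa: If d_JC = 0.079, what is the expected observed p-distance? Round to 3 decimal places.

p = (3/4)(1 − e^(−4d/3)) = 0.75 × (1 − e^(-0.105333)) = 0.75 × (1 − 0.900025) = 0.074981.

0.075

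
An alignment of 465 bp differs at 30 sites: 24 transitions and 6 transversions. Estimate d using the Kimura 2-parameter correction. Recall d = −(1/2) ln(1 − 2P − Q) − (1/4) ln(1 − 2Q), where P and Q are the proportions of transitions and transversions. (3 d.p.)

0.068

P = 24/465 ≈ 0.051613 and Q = 6/465 ≈ 0.012903.
Under the Kimura two-parameter model, d = −½ ln(1 − 2P − Q) − ¼ ln(1 − 2Q).
1 − 2P − Q = 0.883871, giving −½ ln(0.883871) = 0.061722.
1 − 2Q = 0.974194, giving −¼ ln(0.974194) = 0.006536.
d = 0.061722 + 0.006536 = 0.068258.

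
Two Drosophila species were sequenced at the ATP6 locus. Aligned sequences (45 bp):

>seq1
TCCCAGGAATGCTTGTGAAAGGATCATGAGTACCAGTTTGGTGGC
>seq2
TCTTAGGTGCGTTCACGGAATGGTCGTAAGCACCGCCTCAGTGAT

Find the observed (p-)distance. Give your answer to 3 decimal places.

The sequences differ at 22 of 45 positions.
p = 22/45 = 0.488888… ≈ 0.489 (to 3 d.p.).

0.489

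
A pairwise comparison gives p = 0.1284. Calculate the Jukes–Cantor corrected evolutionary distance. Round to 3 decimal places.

0.141

d = −(3/4) ln(1 − 4p/3) = −0.75 ln(1 − 0.1712) = −0.75 ln(0.8288)
  = −0.75 × (-0.187776) = 0.140832 substitutions/site.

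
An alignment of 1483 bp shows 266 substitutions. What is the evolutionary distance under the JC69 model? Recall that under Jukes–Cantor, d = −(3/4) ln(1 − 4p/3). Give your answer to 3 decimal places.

p = 266/1483 ≈ 0.179366.
d = −(3/4) ln(1 − 4p/3) = −0.75 ln(1 − 0.239155) = −0.75 ln(0.760845)
  = −0.75 × (-0.273326) = 0.204995 substitutions/site.

0.205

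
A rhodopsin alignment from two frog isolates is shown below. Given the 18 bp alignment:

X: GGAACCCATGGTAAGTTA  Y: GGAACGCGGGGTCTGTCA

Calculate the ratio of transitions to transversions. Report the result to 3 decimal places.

0.500

Transitions are A↔G and C↔T; transversions are all other mismatches.
Transitions: 2. Transversions: 4.
R = 2/4 = 0.500.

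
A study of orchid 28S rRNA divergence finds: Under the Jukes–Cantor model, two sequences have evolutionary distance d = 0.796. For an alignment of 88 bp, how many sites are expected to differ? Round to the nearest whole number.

43

Invert JC69: p = (3/4)(1 − e^(−4d/3)) = 0.75 × (1 − e^(-1.061333)) = 0.75 × (1 − 0.345994) = 0.490505.
Expected differing sites = pL ≈ 0.490505 × 88 = 43.16444 ≈ 43.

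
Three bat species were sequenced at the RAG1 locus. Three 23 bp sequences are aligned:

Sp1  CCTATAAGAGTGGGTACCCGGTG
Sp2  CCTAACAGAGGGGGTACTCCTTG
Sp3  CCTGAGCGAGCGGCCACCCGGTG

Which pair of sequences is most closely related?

Sp1–Sp2: 6/23 differ, p = 0.261, d = 0.321.
Sp1–Sp3: 7/23 differ, p = 0.304, d = 0.390.
Sp2–Sp3: 9/23 differ, p = 0.391, d = 0.553.
The smallest distance is between Sp1 and Sp2.

Sp1 and Sp2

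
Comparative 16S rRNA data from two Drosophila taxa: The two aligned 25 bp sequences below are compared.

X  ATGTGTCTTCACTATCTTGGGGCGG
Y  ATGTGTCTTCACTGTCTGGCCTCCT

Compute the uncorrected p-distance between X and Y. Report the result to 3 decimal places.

The sequences differ at 7 of 25 positions (sites 14, 18, 20, 21, 22, 24, 25).
p = 7/25 = 0.280.

0.280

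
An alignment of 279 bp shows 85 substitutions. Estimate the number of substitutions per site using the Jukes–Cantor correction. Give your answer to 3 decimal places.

p = 85/279 ≈ 0.304659.
d = −(3/4) ln(1 − 4p/3) = −0.75 ln(1 − 0.406212) = −0.75 ln(0.593788)
  = −0.75 × (-0.521233) = 0.390925 substitutions/site.

0.391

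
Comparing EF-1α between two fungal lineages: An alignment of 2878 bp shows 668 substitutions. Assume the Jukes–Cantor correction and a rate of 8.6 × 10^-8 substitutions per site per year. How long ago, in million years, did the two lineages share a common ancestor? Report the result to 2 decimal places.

p = 668/2878 ≈ 0.232106.
d = −(3/4) ln(1 − 4p/3) = −0.75 ln(1 − 0.309475) = −0.75 ln(0.690525)
  = −0.75 × (-0.370303) = 0.277727 substitutions/site.
Under a molecular clock d = 2μt, so t = d/(2μ) = 0.277727 / (2 × 8.6 × 10^-8) = 1.61 million years.

1.61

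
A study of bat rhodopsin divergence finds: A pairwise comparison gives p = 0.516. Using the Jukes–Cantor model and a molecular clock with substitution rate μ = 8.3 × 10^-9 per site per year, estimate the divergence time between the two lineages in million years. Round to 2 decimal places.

d = −(3/4) ln(1 − 4p/3) = −0.75 ln(1 − 0.688) = −0.75 ln(0.312)
  = −0.75 × (-1.164752) = 0.873564 substitutions/site.
Under a molecular clock d = 2μt, so t = d/(2μ) = 0.873564 / (2 × 8.3 × 10^-9) = 52.62 million years.

52.62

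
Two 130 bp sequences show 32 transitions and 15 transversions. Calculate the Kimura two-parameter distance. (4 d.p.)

0.5334

P = 32/130 ≈ 0.246154 and Q = 15/130 ≈ 0.115385.
Under the Kimura two-parameter model, d = −½ ln(1 − 2P − Q) − ¼ ln(1 − 2Q).
1 − 2P − Q = 0.392307, giving −½ ln(0.392307) = 0.467855.
1 − 2Q = 0.76923, giving −¼ ln(0.76923) = 0.065591.
d = 0.467855 + 0.065591 = 0.533446.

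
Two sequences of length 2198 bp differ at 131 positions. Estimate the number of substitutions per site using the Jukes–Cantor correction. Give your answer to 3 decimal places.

0.062

p = 131/2198 ≈ 0.0596.
d = −(3/4) ln(1 − 4p/3) = −0.75 ln(1 − 0.079467) = −0.75 ln(0.920533)
  = −0.75 × (-0.082802) = 0.062102 substitutions/site.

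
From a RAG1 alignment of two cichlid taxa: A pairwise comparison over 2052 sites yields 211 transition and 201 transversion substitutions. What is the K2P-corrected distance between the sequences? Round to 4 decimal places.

0.2354

P = 211/2052 ≈ 0.102827 and Q = 201/2052 ≈ 0.097953.
Under the Kimura two-parameter model, d = −½ ln(1 − 2P − Q) − ¼ ln(1 − 2Q).
1 − 2P − Q = 0.696393, giving −½ ln(0.696393) = 0.180921.
1 − 2Q = 0.804094, giving −¼ ln(0.804094) = 0.054510.
d = 0.180921 + 0.054510 = 0.235431.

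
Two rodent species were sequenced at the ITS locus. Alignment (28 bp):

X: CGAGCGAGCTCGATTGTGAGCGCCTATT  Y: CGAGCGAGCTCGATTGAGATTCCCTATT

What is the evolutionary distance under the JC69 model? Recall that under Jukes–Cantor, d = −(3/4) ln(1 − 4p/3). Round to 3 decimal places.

The sequences differ at 4 of 28 sites (17, 20, 21, 22), so p = 4/28 ≈ 0.142857.
d = −(3/4) ln(1 − 4p/3) = −0.75 ln(1 − 0.190476) = −0.75 ln(0.809524)
  = −0.75 × (-0.211309) = 0.158482 substitutions/site.

0.158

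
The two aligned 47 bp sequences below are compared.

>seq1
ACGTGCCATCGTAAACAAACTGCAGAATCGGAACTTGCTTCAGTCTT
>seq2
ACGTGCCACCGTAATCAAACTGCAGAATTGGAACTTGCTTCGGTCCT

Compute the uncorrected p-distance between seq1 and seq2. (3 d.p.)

0.106

The sequences differ at 5 of 47 positions (sites 9, 15, 29, 42, 46).
p = 5/47 = 0.106382… ≈ 0.106 (to 3 d.p.).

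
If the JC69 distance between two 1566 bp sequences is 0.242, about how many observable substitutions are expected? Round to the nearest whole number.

Invert JC69: p = (3/4)(1 − e^(−4d/3)) = 0.75 × (1 − e^(-0.322667)) = 0.75 × (1 − 0.724215) = 0.206839.
Expected differing sites = pL ≈ 0.206839 × 1566 = 323.909874 ≈ 324.

324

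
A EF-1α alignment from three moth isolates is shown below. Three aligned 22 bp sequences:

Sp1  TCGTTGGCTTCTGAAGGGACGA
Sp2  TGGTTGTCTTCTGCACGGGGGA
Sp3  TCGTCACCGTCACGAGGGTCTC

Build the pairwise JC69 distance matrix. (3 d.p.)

d(Sp1,Sp2) = 0.339, d(Sp1,Sp3) = 0.699, d(Sp2,Sp3) = 1.163

Sp1–Sp2: 6/22 sites differ → p ≈ 0.272727, d = −0.75 ln(1 − 0.363636) = 0.338988 ≈ 0.339.
Sp1–Sp3: 10/22 sites differ → p ≈ 0.454545, d = −0.75 ln(1 − 0.60606) = 0.698667 ≈ 0.699.
Sp2–Sp3: 13/22 sites differ → p ≈ 0.590909, d = −0.75 ln(1 − 0.787879) = 1.162949 ≈ 1.163.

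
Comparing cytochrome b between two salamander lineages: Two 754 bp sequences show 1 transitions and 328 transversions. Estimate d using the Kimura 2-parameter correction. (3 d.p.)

P = 1/754 ≈ 0.001326 and Q = 328/754 ≈ 0.435013.
Under the Kimura two-parameter model, d = −½ ln(1 − 2P − Q) − ¼ ln(1 − 2Q).
1 − 2P − Q = 0.562335, giving −½ ln(0.562335) = 0.287829.
1 − 2Q = 0.129974, giving −¼ ln(0.129974) = 0.510105.
d = 0.287829 + 0.510105 = 0.797934.

0.798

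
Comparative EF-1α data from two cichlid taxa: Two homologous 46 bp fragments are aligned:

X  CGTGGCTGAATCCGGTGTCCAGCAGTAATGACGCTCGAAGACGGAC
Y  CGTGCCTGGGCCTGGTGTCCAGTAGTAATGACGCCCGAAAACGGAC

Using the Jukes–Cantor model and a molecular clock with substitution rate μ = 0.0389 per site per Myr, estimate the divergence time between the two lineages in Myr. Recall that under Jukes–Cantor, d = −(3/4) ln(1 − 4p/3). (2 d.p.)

2.54

The sequences differ at 8 of 46 sites (5, 9, 10, 11, 13, 23, 35, 40), so p = 8/46 ≈ 0.173913.
d = −(3/4) ln(1 − 4p/3) = −0.75 ln(1 − 0.231884) = −0.75 ln(0.768116)
  = −0.75 × (-0.263815) = 0.197861 substitutions/site.
Under a molecular clock d = 2μt, so t = d/(2μ) = 0.197861 / (2 × 0.0389) = 2.54 Myr.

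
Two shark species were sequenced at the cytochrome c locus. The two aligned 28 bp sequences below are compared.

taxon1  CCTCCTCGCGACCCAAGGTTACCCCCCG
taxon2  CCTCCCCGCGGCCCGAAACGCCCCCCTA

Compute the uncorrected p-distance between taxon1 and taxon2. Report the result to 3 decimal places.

The sequences differ at 10 of 28 positions (sites 6, 11, 15, 17, 18, 19, 20, 21, 27, 28).
p = 10/28 = 0.357142… ≈ 0.357 (to 3 d.p.).

0.357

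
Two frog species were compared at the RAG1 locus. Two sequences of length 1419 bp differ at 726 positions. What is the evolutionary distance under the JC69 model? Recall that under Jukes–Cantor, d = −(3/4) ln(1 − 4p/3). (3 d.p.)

0.860

p = 726/1419 ≈ 0.511628.
d = −(3/4) ln(1 − 4p/3) = −0.75 ln(1 − 0.682171) = −0.75 ln(0.317829)
  = −0.75 × (-1.146242) = 0.859682 substitutions/site.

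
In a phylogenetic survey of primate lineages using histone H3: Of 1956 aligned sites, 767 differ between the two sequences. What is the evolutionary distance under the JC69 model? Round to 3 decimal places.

p = 767/1956 ≈ 0.392127.
d = −(3/4) ln(1 − 4p/3) = −0.75 ln(1 − 0.522836) = −0.75 ln(0.477164)
  = −0.75 × (-0.739895) = 0.554921 substitutions/site.

0.555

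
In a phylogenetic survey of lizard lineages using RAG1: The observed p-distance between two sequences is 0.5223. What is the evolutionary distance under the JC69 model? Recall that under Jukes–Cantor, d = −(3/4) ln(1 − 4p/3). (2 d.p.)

d = −(3/4) ln(1 − 4p/3) = −0.75 ln(1 − 0.6964) = −0.75 ln(0.3036)
  = −0.75 × (-1.192044) = 0.894033 substitutions/site.

0.89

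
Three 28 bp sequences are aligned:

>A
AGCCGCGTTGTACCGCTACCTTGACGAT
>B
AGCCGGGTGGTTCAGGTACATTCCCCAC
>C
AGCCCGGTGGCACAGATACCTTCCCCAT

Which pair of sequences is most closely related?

A–B: 10/28 differ, p = 0.357, d = 0.485.
A–C: 9/28 differ, p = 0.321, d = 0.420.
B–C: 6/28 differ, p = 0.214, d = 0.252.
The smallest distance is between B and C.

B and C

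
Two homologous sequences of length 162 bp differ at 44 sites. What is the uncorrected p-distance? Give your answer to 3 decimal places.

p = 44/162 = 0.271604… ≈ 0.272 (to 3 d.p.).

0.272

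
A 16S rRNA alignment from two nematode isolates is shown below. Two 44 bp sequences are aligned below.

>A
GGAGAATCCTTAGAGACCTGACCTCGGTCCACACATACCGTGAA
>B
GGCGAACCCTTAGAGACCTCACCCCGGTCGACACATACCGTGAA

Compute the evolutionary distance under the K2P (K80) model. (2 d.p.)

0.12

Of 44 sites, 2 differences are transitions and 3 are transversions, so P = 2/44 ≈ 0.045455 and Q = 3/44 ≈ 0.068182.
Under the Kimura two-parameter model, d = −½ ln(1 − 2P − Q) − ¼ ln(1 − 2Q).
1 − 2P − Q = 0.840908, giving −½ ln(0.840908) = 0.086637.
1 − 2Q = 0.863636, giving −¼ ln(0.863636) = 0.036651.
d = 0.086637 + 0.036651 = 0.123288.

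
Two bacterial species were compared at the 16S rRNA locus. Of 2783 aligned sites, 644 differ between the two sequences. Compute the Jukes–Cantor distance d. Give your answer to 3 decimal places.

p = 644/2783 ≈ 0.231405.
d = −(3/4) ln(1 − 4p/3) = −0.75 ln(1 − 0.30854) = −0.75 ln(0.69146)
  = −0.75 × (-0.368950) = 0.276713 substitutions/site.

0.277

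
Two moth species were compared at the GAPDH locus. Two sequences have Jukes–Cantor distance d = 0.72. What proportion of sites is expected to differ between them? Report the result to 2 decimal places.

p = (3/4)(1 − e^(−4d/3)) = 0.75 × (1 − e^(-0.96)) = 0.75 × (1 − 0.382893) = 0.462830.

0.46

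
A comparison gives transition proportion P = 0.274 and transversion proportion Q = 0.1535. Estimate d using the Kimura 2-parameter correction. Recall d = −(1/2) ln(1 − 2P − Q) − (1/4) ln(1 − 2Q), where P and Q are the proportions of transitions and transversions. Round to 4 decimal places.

Under the Kimura two-parameter model, d = −½ ln(1 − 2P − Q) − ¼ ln(1 − 2Q).
1 − 2P − Q = 0.2985, giving −½ ln(0.2985) = 0.604493.
1 − 2Q = 0.693, giving −¼ ln(0.693) = 0.091681.
d = 0.604493 + 0.091681 = 0.696174.

0.6962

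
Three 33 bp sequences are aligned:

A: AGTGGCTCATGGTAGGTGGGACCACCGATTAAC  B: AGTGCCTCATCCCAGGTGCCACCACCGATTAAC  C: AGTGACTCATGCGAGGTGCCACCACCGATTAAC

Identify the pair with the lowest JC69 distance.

A–B: 6/33 differ, p = 0.182, d = 0.208.
A–C: 5/33 differ, p = 0.152, d = 0.169.
B–C: 3/33 differ, p = 0.091, d = 0.097.
The smallest distance is between B and C.

B and C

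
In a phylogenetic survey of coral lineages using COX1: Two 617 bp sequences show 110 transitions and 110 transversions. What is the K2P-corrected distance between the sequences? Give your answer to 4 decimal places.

P = 110/617 ≈ 0.178282 and Q = 110/617 ≈ 0.178282.
Under the Kimura two-parameter model, d = −½ ln(1 − 2P − Q) − ¼ ln(1 − 2Q).
1 − 2P − Q = 0.465154, giving −½ ln(0.465154) = 0.382693.
1 − 2Q = 0.643436, giving −¼ ln(0.643436) = 0.110233.
d = 0.382693 + 0.110233 = 0.492926.

0.4929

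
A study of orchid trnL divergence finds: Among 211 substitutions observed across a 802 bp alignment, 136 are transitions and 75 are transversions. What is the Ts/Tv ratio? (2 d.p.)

R = 136/75 = 1.813333… ≈ 1.81 (to 2 d.p.).

1.81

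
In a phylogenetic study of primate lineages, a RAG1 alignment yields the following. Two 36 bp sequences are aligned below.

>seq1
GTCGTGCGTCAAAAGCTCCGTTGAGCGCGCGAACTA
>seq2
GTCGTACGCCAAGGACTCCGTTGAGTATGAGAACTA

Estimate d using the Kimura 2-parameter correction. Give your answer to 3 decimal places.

0.334

Of 36 sites, 8 differences are transitions and 1 are transversions, so P = 8/36 ≈ 0.222222 and Q = 1/36 ≈ 0.027778.
Under the Kimura two-parameter model, d = −½ ln(1 − 2P − Q) − ¼ ln(1 − 2Q).
1 − 2P − Q = 0.527778, giving −½ ln(0.527778) = 0.319540.
1 − 2Q = 0.944444, giving −¼ ln(0.944444) = 0.014290.
d = 0.319540 + 0.014290 = 0.333830.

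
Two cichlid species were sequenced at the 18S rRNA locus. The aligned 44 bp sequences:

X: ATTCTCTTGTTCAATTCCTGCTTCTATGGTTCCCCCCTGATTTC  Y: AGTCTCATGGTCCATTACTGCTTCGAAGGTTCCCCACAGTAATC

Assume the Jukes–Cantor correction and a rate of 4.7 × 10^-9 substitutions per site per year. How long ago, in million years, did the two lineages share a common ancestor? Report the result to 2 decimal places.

36.06

The sequences differ at 12 of 44 sites, so p = 12/44 ≈ 0.272727.
d = −(3/4) ln(1 − 4p/3) = −0.75 ln(1 − 0.363636) = −0.75 ln(0.636364)
  = −0.75 × (-0.451985) = 0.338989 substitutions/site.
Under a molecular clock d = 2μt, so t = d/(2μ) = 0.338989 / (2 × 4.7 × 10^-9) = 36.06 million years.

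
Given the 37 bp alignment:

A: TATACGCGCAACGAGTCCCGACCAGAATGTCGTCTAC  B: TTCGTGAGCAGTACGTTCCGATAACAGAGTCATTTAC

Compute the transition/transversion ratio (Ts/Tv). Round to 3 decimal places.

Transitions are A↔G and C↔T; transversions are all other mismatches.
Transitions: 11. Transversions: 6.
R = 11/6 = 1.833333… ≈ 1.833 (to 3 d.p.).

1.833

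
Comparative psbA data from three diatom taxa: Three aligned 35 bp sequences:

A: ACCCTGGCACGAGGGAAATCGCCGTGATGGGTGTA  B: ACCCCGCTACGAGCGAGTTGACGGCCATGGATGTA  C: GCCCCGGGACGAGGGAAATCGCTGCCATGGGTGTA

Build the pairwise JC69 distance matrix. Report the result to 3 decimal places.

d(A,B) = 0.458, d(A,C) = 0.195, d(B,C) = 0.360

A–B: 12/35 sites differ → p ≈ 0.342857, d = −0.75 ln(1 − 0.457143) = 0.458182 ≈ 0.458.
A–C: 6/35 sites differ → p ≈ 0.171429, d = −0.75 ln(1 − 0.228572) = 0.194634 ≈ 0.195.
B–C: 10/35 sites differ → p ≈ 0.285714, d = −0.75 ln(1 − 0.380952) = 0.359679 ≈ 0.360.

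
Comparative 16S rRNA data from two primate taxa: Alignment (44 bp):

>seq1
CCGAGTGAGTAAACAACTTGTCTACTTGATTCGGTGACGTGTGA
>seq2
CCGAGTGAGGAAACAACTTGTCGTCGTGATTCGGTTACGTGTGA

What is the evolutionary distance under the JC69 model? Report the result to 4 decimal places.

The sequences differ at 5 of 44 sites (10, 23, 24, 26, 36), so p = 5/44 ≈ 0.113636.
d = −(3/4) ln(1 − 4p/3) = −0.75 ln(1 − 0.151515) = −0.75 ln(0.848485)
  = −0.75 × (-0.164303) = 0.123227 substitutions/site.

0.1232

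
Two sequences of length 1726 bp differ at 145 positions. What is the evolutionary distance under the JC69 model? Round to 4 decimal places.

p = 145/1726 ≈ 0.084009.
d = −(3/4) ln(1 − 4p/3) = −0.75 ln(1 − 0.112012) = −0.75 ln(0.887988)
  = −0.75 × (-0.118797) = 0.089098 substitutions/site.

0.0891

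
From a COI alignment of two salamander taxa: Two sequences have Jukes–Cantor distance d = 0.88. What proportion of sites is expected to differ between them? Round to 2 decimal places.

0.52

p = (3/4)(1 − e^(−4d/3)) = 0.75 × (1 − e^(-1.173333)) = 0.75 × (1 − 0.309334) = 0.518000.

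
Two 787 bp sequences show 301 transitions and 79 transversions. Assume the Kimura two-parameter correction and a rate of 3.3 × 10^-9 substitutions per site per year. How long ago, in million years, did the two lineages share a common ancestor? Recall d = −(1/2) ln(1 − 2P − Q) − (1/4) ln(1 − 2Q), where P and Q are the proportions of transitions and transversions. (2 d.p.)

P = 301/787 ≈ 0.382465 and Q = 79/787 ≈ 0.100381.
Under the Kimura two-parameter model, d = −½ ln(1 − 2P − Q) − ¼ ln(1 − 2Q).
1 − 2P − Q = 0.134689, giving −½ ln(0.134689) = 1.002393.
1 − 2Q = 0.799238, giving −¼ ln(0.799238) = 0.056024.
d = 1.002393 + 0.056024 = 1.058417.
Under a molecular clock d = 2μt, so t = d/(2μ) = 1.058417 / (2 × 3.3 × 10^-9) = 160.37 million years.

160.37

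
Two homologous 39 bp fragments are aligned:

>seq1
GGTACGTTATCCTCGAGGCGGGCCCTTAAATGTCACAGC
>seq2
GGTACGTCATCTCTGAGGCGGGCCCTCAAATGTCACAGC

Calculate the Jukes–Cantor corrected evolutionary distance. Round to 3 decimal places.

The sequences differ at 5 of 39 sites (8, 12, 13, 14, 27), so p = 5/39 ≈ 0.128205.
d = −(3/4) ln(1 − 4p/3) = −0.75 ln(1 − 0.17094) = −0.75 ln(0.82906)
  = −0.75 × (-0.187463) = 0.140597 substitutions/site.

0.141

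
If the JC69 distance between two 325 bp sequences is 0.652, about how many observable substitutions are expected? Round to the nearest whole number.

142

Invert JC69: p = (3/4)(1 − e^(−4d/3)) = 0.75 × (1 − e^(-0.869333)) = 0.75 × (1 − 0.419231) = 0.435577.
Expected differing sites = pL ≈ 0.435577 × 325 = 141.562525 ≈ 142.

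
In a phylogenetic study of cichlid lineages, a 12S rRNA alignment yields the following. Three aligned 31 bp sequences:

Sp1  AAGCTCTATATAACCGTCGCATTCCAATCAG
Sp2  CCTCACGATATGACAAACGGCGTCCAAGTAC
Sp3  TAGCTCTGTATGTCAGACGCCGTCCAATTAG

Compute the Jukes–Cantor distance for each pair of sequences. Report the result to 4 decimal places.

Sp1–Sp2: 15/31 sites differ → p ≈ 0.483871, d = −0.75 ln(1 − 0.645161) = 0.777068 ≈ 0.7771.
Sp1–Sp3: 9/31 sites differ → p ≈ 0.290323, d = −0.75 ln(1 − 0.387097) = 0.367161 ≈ 0.3672.
Sp2–Sp3: 11/31 sites differ → p ≈ 0.354839, d = −0.75 ln(1 − 0.473119) = 0.480585 ≈ 0.4806.

d(Sp1,Sp2) = 0.7771, d(Sp1,Sp3) = 0.3672, d(Sp2,Sp3) = 0.4806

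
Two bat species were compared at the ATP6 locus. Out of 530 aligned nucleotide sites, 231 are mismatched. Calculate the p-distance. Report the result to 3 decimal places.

0.436

p = 231/530 = 0.435849… ≈ 0.436 (to 3 d.p.).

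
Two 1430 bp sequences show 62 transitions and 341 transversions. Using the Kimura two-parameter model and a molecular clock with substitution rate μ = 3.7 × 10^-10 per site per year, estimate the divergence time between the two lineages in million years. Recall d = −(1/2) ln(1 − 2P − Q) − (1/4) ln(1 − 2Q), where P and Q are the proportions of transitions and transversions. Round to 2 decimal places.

P = 62/1430 ≈ 0.043357 and Q = 341/1430 ≈ 0.238462.
Under the Kimura two-parameter model, d = −½ ln(1 − 2P − Q) − ¼ ln(1 − 2Q).
1 − 2P − Q = 0.674824, giving −½ ln(0.674824) = 0.196652.
1 − 2Q = 0.523076, giving −¼ ln(0.523076) = 0.162007.
d = 0.196652 + 0.162007 = 0.358659.
Under a molecular clock d = 2μt, so t = d/(2μ) = 0.358659 / (2 × 3.7 × 10^-10) = 484.67 million years.

484.67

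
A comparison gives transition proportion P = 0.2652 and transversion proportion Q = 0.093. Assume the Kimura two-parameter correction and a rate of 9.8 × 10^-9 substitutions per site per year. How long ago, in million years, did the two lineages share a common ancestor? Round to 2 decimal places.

Under the Kimura two-parameter model, d = −½ ln(1 − 2P − Q) − ¼ ln(1 − 2Q).
1 − 2P − Q = 0.3766, giving −½ ln(0.3766) = 0.488286.
1 − 2Q = 0.814, giving −¼ ln(0.814) = 0.051449.
d = 0.488286 + 0.051449 = 0.539735.
Under a molecular clock d = 2μt, so t = d/(2μ) = 0.539735 / (2 × 9.8 × 10^-9) = 27.54 million years.

27.54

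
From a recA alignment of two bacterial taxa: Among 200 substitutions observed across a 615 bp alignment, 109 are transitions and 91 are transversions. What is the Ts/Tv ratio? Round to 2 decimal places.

R = 109/91 = 1.197802… ≈ 1.20 (to 2 d.p.).

1.20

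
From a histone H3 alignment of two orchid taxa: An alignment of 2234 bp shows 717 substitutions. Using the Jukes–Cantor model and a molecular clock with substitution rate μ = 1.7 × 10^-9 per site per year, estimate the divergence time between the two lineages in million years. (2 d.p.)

p = 717/2234 ≈ 0.320949.
d = −(3/4) ln(1 − 4p/3) = −0.75 ln(1 − 0.427932) = −0.75 ln(0.572068)
  = −0.75 × (-0.558497) = 0.418873 substitutions/site.
Under a molecular clock d = 2μt, so t = d/(2μ) = 0.418873 / (2 × 1.7 × 10^-9) = 123.20 million years.

123.20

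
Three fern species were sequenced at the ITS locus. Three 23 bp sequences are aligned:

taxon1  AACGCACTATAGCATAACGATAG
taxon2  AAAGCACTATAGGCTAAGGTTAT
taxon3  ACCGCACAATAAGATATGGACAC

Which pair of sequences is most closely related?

taxon1–taxon2: 6/23 differ, p = 0.261, d = 0.321.
taxon1–taxon3: 8/23 differ, p = 0.348, d = 0.467.
taxon2–taxon3: 9/23 differ, p = 0.391, d = 0.553.
The smallest distance is between taxon1 and taxon2.

taxon1 and taxon2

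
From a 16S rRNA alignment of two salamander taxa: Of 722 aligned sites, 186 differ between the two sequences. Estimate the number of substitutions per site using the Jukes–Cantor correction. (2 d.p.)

0.32

p = 186/722 ≈ 0.257618.
d = −(3/4) ln(1 − 4p/3) = −0.75 ln(1 − 0.343491) = −0.75 ln(0.656509)
  = −0.75 × (-0.420819) = 0.315614 substitutions/site.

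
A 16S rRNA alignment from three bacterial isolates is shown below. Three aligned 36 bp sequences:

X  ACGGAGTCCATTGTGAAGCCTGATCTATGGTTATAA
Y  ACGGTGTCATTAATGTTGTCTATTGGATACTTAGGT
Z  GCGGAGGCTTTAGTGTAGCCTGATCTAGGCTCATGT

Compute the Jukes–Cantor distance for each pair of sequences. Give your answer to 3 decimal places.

d(X,Y) = 0.745, d(X,Z) = 0.392, d(Y,Z) = 0.608

X–Y: 17/36 sites differ → p ≈ 0.472222, d = −0.75 ln(1 − 0.629629) = 0.744938 ≈ 0.745.
X–Z: 11/36 sites differ → p ≈ 0.305556, d = −0.75 ln(1 − 0.407408) = 0.392437 ≈ 0.392.
Y–Z: 15/36 sites differ → p ≈ 0.416667, d = −0.75 ln(1 − 0.555556) = 0.608198 ≈ 0.608.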